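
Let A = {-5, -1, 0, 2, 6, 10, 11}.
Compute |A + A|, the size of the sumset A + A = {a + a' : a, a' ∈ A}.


A + A = {a + a' : a, a' ∈ A}; |A| = 7.
General bounds: 2|A| - 1 ≤ |A + A| ≤ |A|(|A|+1)/2, i.e. 13 ≤ |A + A| ≤ 28.
Lower bound 2|A|-1 is attained iff A is an arithmetic progression.
Enumerate sums a + a' for a ≤ a' (symmetric, so this suffices):
a = -5: -5+-5=-10, -5+-1=-6, -5+0=-5, -5+2=-3, -5+6=1, -5+10=5, -5+11=6
a = -1: -1+-1=-2, -1+0=-1, -1+2=1, -1+6=5, -1+10=9, -1+11=10
a = 0: 0+0=0, 0+2=2, 0+6=6, 0+10=10, 0+11=11
a = 2: 2+2=4, 2+6=8, 2+10=12, 2+11=13
a = 6: 6+6=12, 6+10=16, 6+11=17
a = 10: 10+10=20, 10+11=21
a = 11: 11+11=22
Distinct sums: {-10, -6, -5, -3, -2, -1, 0, 1, 2, 4, 5, 6, 8, 9, 10, 11, 12, 13, 16, 17, 20, 21, 22}
|A + A| = 23

|A + A| = 23


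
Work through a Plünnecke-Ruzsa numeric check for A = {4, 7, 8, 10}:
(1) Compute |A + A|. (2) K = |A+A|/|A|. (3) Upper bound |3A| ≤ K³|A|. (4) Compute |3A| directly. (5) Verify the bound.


|A| = 4.
Step 1: Compute A + A by enumerating all 16 pairs.
A + A = {8, 11, 12, 14, 15, 16, 17, 18, 20}, so |A + A| = 9.
Step 2: Doubling constant K = |A + A|/|A| = 9/4 = 9/4 ≈ 2.2500.
Step 3: Plünnecke-Ruzsa gives |3A| ≤ K³·|A| = (2.2500)³ · 4 ≈ 45.5625.
Step 4: Compute 3A = A + A + A directly by enumerating all triples (a,b,c) ∈ A³; |3A| = 15.
Step 5: Check 15 ≤ 45.5625? Yes ✓.

K = 9/4, Plünnecke-Ruzsa bound K³|A| ≈ 45.5625, |3A| = 15, inequality holds.


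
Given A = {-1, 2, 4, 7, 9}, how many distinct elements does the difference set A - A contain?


A - A = {a - a' : a, a' ∈ A}; |A| = 5.
Bounds: 2|A|-1 ≤ |A - A| ≤ |A|² - |A| + 1, i.e. 9 ≤ |A - A| ≤ 21.
Note: 0 ∈ A - A always (from a - a). The set is symmetric: if d ∈ A - A then -d ∈ A - A.
Enumerate nonzero differences d = a - a' with a > a' (then include -d):
Positive differences: {2, 3, 5, 7, 8, 10}
Full difference set: {0} ∪ (positive diffs) ∪ (negative diffs).
|A - A| = 1 + 2·6 = 13 (matches direct enumeration: 13).

|A - A| = 13


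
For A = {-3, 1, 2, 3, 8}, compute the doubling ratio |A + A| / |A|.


|A| = 5.
Compute A + A by enumerating all 25 pairs.
A + A = {-6, -2, -1, 0, 2, 3, 4, 5, 6, 9, 10, 11, 16}, so |A + A| = 13.
K = |A + A| / |A| = 13/5 (already in lowest terms) ≈ 2.6000.
Reference: AP of size 5 gives K = 9/5 ≈ 1.8000; a fully generic set of size 5 gives K ≈ 3.0000.

|A| = 5, |A + A| = 13, K = 13/5.


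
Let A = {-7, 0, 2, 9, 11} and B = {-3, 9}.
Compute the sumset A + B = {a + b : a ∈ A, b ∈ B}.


A + B = {a + b : a ∈ A, b ∈ B}.
Enumerate all |A|·|B| = 5·2 = 10 pairs (a, b) and collect distinct sums.
a = -7: -7+-3=-10, -7+9=2
a = 0: 0+-3=-3, 0+9=9
a = 2: 2+-3=-1, 2+9=11
a = 9: 9+-3=6, 9+9=18
a = 11: 11+-3=8, 11+9=20
Collecting distinct sums: A + B = {-10, -3, -1, 2, 6, 8, 9, 11, 18, 20}
|A + B| = 10

A + B = {-10, -3, -1, 2, 6, 8, 9, 11, 18, 20}


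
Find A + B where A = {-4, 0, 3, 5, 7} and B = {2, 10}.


A + B = {a + b : a ∈ A, b ∈ B}.
Enumerate all |A|·|B| = 5·2 = 10 pairs (a, b) and collect distinct sums.
a = -4: -4+2=-2, -4+10=6
a = 0: 0+2=2, 0+10=10
a = 3: 3+2=5, 3+10=13
a = 5: 5+2=7, 5+10=15
a = 7: 7+2=9, 7+10=17
Collecting distinct sums: A + B = {-2, 2, 5, 6, 7, 9, 10, 13, 15, 17}
|A + B| = 10

A + B = {-2, 2, 5, 6, 7, 9, 10, 13, 15, 17}


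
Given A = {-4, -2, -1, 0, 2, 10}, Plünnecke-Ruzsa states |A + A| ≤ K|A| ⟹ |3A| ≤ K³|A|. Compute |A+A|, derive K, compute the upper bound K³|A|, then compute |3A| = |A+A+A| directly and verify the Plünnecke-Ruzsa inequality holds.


|A| = 6.
Step 1: Compute A + A by enumerating all 36 pairs.
A + A = {-8, -6, -5, -4, -3, -2, -1, 0, 1, 2, 4, 6, 8, 9, 10, 12, 20}, so |A + A| = 17.
Step 2: Doubling constant K = |A + A|/|A| = 17/6 = 17/6 ≈ 2.8333.
Step 3: Plünnecke-Ruzsa gives |3A| ≤ K³·|A| = (2.8333)³ · 6 ≈ 136.4722.
Step 4: Compute 3A = A + A + A directly by enumerating all triples (a,b,c) ∈ A³; |3A| = 31.
Step 5: Check 31 ≤ 136.4722? Yes ✓.

K = 17/6, Plünnecke-Ruzsa bound K³|A| ≈ 136.4722, |3A| = 31, inequality holds.


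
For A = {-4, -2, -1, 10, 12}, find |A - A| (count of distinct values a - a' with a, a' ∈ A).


A - A = {a - a' : a, a' ∈ A}; |A| = 5.
Bounds: 2|A|-1 ≤ |A - A| ≤ |A|² - |A| + 1, i.e. 9 ≤ |A - A| ≤ 21.
Note: 0 ∈ A - A always (from a - a). The set is symmetric: if d ∈ A - A then -d ∈ A - A.
Enumerate nonzero differences d = a - a' with a > a' (then include -d):
Positive differences: {1, 2, 3, 11, 12, 13, 14, 16}
Full difference set: {0} ∪ (positive diffs) ∪ (negative diffs).
|A - A| = 1 + 2·8 = 17 (matches direct enumeration: 17).

|A - A| = 17


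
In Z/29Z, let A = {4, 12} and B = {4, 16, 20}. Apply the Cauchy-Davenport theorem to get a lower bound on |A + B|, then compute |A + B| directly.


Cauchy-Davenport: |A + B| ≥ min(p, |A| + |B| - 1) for A, B nonempty in Z/pZ.
|A| = 2, |B| = 3, p = 29.
CD lower bound = min(29, 2 + 3 - 1) = min(29, 4) = 4.
Compute A + B mod 29 directly:
a = 4: 4+4=8, 4+16=20, 4+20=24
a = 12: 12+4=16, 12+16=28, 12+20=3
A + B = {3, 8, 16, 20, 24, 28}, so |A + B| = 6.
Verify: 6 ≥ 4? Yes ✓.

CD lower bound = 4, actual |A + B| = 6.


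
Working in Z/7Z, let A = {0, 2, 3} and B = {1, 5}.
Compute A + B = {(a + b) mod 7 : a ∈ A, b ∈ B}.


Work in Z/7Z: reduce every sum a + b modulo 7.
Enumerate all 6 pairs:
a = 0: 0+1=1, 0+5=5
a = 2: 2+1=3, 2+5=0
a = 3: 3+1=4, 3+5=1
Distinct residues collected: {0, 1, 3, 4, 5}
|A + B| = 5 (out of 7 total residues).

A + B = {0, 1, 3, 4, 5}


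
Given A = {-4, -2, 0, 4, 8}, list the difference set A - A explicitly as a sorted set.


A - A = {a - a' : a, a' ∈ A}.
Compute a - a' for each ordered pair (a, a'):
a = -4: -4--4=0, -4--2=-2, -4-0=-4, -4-4=-8, -4-8=-12
a = -2: -2--4=2, -2--2=0, -2-0=-2, -2-4=-6, -2-8=-10
a = 0: 0--4=4, 0--2=2, 0-0=0, 0-4=-4, 0-8=-8
a = 4: 4--4=8, 4--2=6, 4-0=4, 4-4=0, 4-8=-4
a = 8: 8--4=12, 8--2=10, 8-0=8, 8-4=4, 8-8=0
Collecting distinct values (and noting 0 appears from a-a):
A - A = {-12, -10, -8, -6, -4, -2, 0, 2, 4, 6, 8, 10, 12}
|A - A| = 13

A - A = {-12, -10, -8, -6, -4, -2, 0, 2, 4, 6, 8, 10, 12}


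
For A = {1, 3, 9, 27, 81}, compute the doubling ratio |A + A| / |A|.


|A| = 5.
Compute A + A by enumerating all 25 pairs.
A + A = {2, 4, 6, 10, 12, 18, 28, 30, 36, 54, 82, 84, 90, 108, 162}, so |A + A| = 15.
K = |A + A| / |A| = 15/5 = 3/1 ≈ 3.0000.
Reference: AP of size 5 gives K = 9/5 ≈ 1.8000; a fully generic set of size 5 gives K ≈ 3.0000.

|A| = 5, |A + A| = 15, K = 15/5 = 3/1.


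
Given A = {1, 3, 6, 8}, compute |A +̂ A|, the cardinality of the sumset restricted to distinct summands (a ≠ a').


Restricted sumset: A +̂ A = {a + a' : a ∈ A, a' ∈ A, a ≠ a'}.
Equivalently, take A + A and drop any sum 2a that is achievable ONLY as a + a for a ∈ A (i.e. sums representable only with equal summands).
Enumerate pairs (a, a') with a < a' (symmetric, so each unordered pair gives one sum; this covers all a ≠ a'):
  1 + 3 = 4
  1 + 6 = 7
  1 + 8 = 9
  3 + 6 = 9
  3 + 8 = 11
  6 + 8 = 14
Collected distinct sums: {4, 7, 9, 11, 14}
|A +̂ A| = 5
(Reference bound: |A +̂ A| ≥ 2|A| - 3 for |A| ≥ 2, with |A| = 4 giving ≥ 5.)

|A +̂ A| = 5


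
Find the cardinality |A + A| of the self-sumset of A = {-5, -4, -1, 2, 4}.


A + A = {a + a' : a, a' ∈ A}; |A| = 5.
General bounds: 2|A| - 1 ≤ |A + A| ≤ |A|(|A|+1)/2, i.e. 9 ≤ |A + A| ≤ 15.
Lower bound 2|A|-1 is attained iff A is an arithmetic progression.
Enumerate sums a + a' for a ≤ a' (symmetric, so this suffices):
a = -5: -5+-5=-10, -5+-4=-9, -5+-1=-6, -5+2=-3, -5+4=-1
a = -4: -4+-4=-8, -4+-1=-5, -4+2=-2, -4+4=0
a = -1: -1+-1=-2, -1+2=1, -1+4=3
a = 2: 2+2=4, 2+4=6
a = 4: 4+4=8
Distinct sums: {-10, -9, -8, -6, -5, -3, -2, -1, 0, 1, 3, 4, 6, 8}
|A + A| = 14

|A + A| = 14


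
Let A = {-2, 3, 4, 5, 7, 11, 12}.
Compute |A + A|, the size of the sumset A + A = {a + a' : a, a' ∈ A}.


A + A = {a + a' : a, a' ∈ A}; |A| = 7.
General bounds: 2|A| - 1 ≤ |A + A| ≤ |A|(|A|+1)/2, i.e. 13 ≤ |A + A| ≤ 28.
Lower bound 2|A|-1 is attained iff A is an arithmetic progression.
Enumerate sums a + a' for a ≤ a' (symmetric, so this suffices):
a = -2: -2+-2=-4, -2+3=1, -2+4=2, -2+5=3, -2+7=5, -2+11=9, -2+12=10
a = 3: 3+3=6, 3+4=7, 3+5=8, 3+7=10, 3+11=14, 3+12=15
a = 4: 4+4=8, 4+5=9, 4+7=11, 4+11=15, 4+12=16
a = 5: 5+5=10, 5+7=12, 5+11=16, 5+12=17
a = 7: 7+7=14, 7+11=18, 7+12=19
a = 11: 11+11=22, 11+12=23
a = 12: 12+12=24
Distinct sums: {-4, 1, 2, 3, 5, 6, 7, 8, 9, 10, 11, 12, 14, 15, 16, 17, 18, 19, 22, 23, 24}
|A + A| = 21

|A + A| = 21


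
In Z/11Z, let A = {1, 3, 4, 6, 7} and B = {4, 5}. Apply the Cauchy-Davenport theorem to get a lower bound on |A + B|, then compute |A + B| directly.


Cauchy-Davenport: |A + B| ≥ min(p, |A| + |B| - 1) for A, B nonempty in Z/pZ.
|A| = 5, |B| = 2, p = 11.
CD lower bound = min(11, 5 + 2 - 1) = min(11, 6) = 6.
Compute A + B mod 11 directly:
a = 1: 1+4=5, 1+5=6
a = 3: 3+4=7, 3+5=8
a = 4: 4+4=8, 4+5=9
a = 6: 6+4=10, 6+5=0
a = 7: 7+4=0, 7+5=1
A + B = {0, 1, 5, 6, 7, 8, 9, 10}, so |A + B| = 8.
Verify: 8 ≥ 6? Yes ✓.

CD lower bound = 6, actual |A + B| = 8.


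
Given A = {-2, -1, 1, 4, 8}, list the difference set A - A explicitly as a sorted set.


A - A = {a - a' : a, a' ∈ A}.
Compute a - a' for each ordered pair (a, a'):
a = -2: -2--2=0, -2--1=-1, -2-1=-3, -2-4=-6, -2-8=-10
a = -1: -1--2=1, -1--1=0, -1-1=-2, -1-4=-5, -1-8=-9
a = 1: 1--2=3, 1--1=2, 1-1=0, 1-4=-3, 1-8=-7
a = 4: 4--2=6, 4--1=5, 4-1=3, 4-4=0, 4-8=-4
a = 8: 8--2=10, 8--1=9, 8-1=7, 8-4=4, 8-8=0
Collecting distinct values (and noting 0 appears from a-a):
A - A = {-10, -9, -7, -6, -5, -4, -3, -2, -1, 0, 1, 2, 3, 4, 5, 6, 7, 9, 10}
|A - A| = 19

A - A = {-10, -9, -7, -6, -5, -4, -3, -2, -1, 0, 1, 2, 3, 4, 5, 6, 7, 9, 10}


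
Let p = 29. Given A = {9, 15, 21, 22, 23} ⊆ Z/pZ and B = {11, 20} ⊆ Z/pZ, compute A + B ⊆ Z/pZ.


Work in Z/29Z: reduce every sum a + b modulo 29.
Enumerate all 10 pairs:
a = 9: 9+11=20, 9+20=0
a = 15: 15+11=26, 15+20=6
a = 21: 21+11=3, 21+20=12
a = 22: 22+11=4, 22+20=13
a = 23: 23+11=5, 23+20=14
Distinct residues collected: {0, 3, 4, 5, 6, 12, 13, 14, 20, 26}
|A + B| = 10 (out of 29 total residues).

A + B = {0, 3, 4, 5, 6, 12, 13, 14, 20, 26}


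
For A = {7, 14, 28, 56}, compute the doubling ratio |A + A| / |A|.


|A| = 4.
Compute A + A by enumerating all 16 pairs.
A + A = {14, 21, 28, 35, 42, 56, 63, 70, 84, 112}, so |A + A| = 10.
K = |A + A| / |A| = 10/4 = 5/2 ≈ 2.5000.
Reference: AP of size 4 gives K = 7/4 ≈ 1.7500; a fully generic set of size 4 gives K ≈ 2.5000.

|A| = 4, |A + A| = 10, K = 10/4 = 5/2.


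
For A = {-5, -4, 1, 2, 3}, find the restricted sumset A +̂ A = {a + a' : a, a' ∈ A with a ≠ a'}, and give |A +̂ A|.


Restricted sumset: A +̂ A = {a + a' : a ∈ A, a' ∈ A, a ≠ a'}.
Equivalently, take A + A and drop any sum 2a that is achievable ONLY as a + a for a ∈ A (i.e. sums representable only with equal summands).
Enumerate pairs (a, a') with a < a' (symmetric, so each unordered pair gives one sum; this covers all a ≠ a'):
  -5 + -4 = -9
  -5 + 1 = -4
  -5 + 2 = -3
  -5 + 3 = -2
  -4 + 1 = -3
  -4 + 2 = -2
  -4 + 3 = -1
  1 + 2 = 3
  1 + 3 = 4
  2 + 3 = 5
Collected distinct sums: {-9, -4, -3, -2, -1, 3, 4, 5}
|A +̂ A| = 8
(Reference bound: |A +̂ A| ≥ 2|A| - 3 for |A| ≥ 2, with |A| = 5 giving ≥ 7.)

|A +̂ A| = 8


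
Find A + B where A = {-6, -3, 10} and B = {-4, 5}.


A + B = {a + b : a ∈ A, b ∈ B}.
Enumerate all |A|·|B| = 3·2 = 6 pairs (a, b) and collect distinct sums.
a = -6: -6+-4=-10, -6+5=-1
a = -3: -3+-4=-7, -3+5=2
a = 10: 10+-4=6, 10+5=15
Collecting distinct sums: A + B = {-10, -7, -1, 2, 6, 15}
|A + B| = 6

A + B = {-10, -7, -1, 2, 6, 15}


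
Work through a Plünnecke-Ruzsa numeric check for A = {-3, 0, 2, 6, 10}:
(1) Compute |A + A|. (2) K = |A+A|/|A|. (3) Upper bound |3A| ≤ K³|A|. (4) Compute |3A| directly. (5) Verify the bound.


|A| = 5.
Step 1: Compute A + A by enumerating all 25 pairs.
A + A = {-6, -3, -1, 0, 2, 3, 4, 6, 7, 8, 10, 12, 16, 20}, so |A + A| = 14.
Step 2: Doubling constant K = |A + A|/|A| = 14/5 = 14/5 ≈ 2.8000.
Step 3: Plünnecke-Ruzsa gives |3A| ≤ K³·|A| = (2.8000)³ · 5 ≈ 109.7600.
Step 4: Compute 3A = A + A + A directly by enumerating all triples (a,b,c) ∈ A³; |3A| = 26.
Step 5: Check 26 ≤ 109.7600? Yes ✓.

K = 14/5, Plünnecke-Ruzsa bound K³|A| ≈ 109.7600, |3A| = 26, inequality holds.


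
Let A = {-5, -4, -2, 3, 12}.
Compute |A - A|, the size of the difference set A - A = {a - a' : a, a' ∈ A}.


A - A = {a - a' : a, a' ∈ A}; |A| = 5.
Bounds: 2|A|-1 ≤ |A - A| ≤ |A|² - |A| + 1, i.e. 9 ≤ |A - A| ≤ 21.
Note: 0 ∈ A - A always (from a - a). The set is symmetric: if d ∈ A - A then -d ∈ A - A.
Enumerate nonzero differences d = a - a' with a > a' (then include -d):
Positive differences: {1, 2, 3, 5, 7, 8, 9, 14, 16, 17}
Full difference set: {0} ∪ (positive diffs) ∪ (negative diffs).
|A - A| = 1 + 2·10 = 21 (matches direct enumeration: 21).

|A - A| = 21


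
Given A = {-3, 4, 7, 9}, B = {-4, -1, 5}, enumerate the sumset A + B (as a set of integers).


A + B = {a + b : a ∈ A, b ∈ B}.
Enumerate all |A|·|B| = 4·3 = 12 pairs (a, b) and collect distinct sums.
a = -3: -3+-4=-7, -3+-1=-4, -3+5=2
a = 4: 4+-4=0, 4+-1=3, 4+5=9
a = 7: 7+-4=3, 7+-1=6, 7+5=12
a = 9: 9+-4=5, 9+-1=8, 9+5=14
Collecting distinct sums: A + B = {-7, -4, 0, 2, 3, 5, 6, 8, 9, 12, 14}
|A + B| = 11

A + B = {-7, -4, 0, 2, 3, 5, 6, 8, 9, 12, 14}


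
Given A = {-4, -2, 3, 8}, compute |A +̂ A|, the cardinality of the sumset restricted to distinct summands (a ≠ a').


Restricted sumset: A +̂ A = {a + a' : a ∈ A, a' ∈ A, a ≠ a'}.
Equivalently, take A + A and drop any sum 2a that is achievable ONLY as a + a for a ∈ A (i.e. sums representable only with equal summands).
Enumerate pairs (a, a') with a < a' (symmetric, so each unordered pair gives one sum; this covers all a ≠ a'):
  -4 + -2 = -6
  -4 + 3 = -1
  -4 + 8 = 4
  -2 + 3 = 1
  -2 + 8 = 6
  3 + 8 = 11
Collected distinct sums: {-6, -1, 1, 4, 6, 11}
|A +̂ A| = 6
(Reference bound: |A +̂ A| ≥ 2|A| - 3 for |A| ≥ 2, with |A| = 4 giving ≥ 5.)

|A +̂ A| = 6


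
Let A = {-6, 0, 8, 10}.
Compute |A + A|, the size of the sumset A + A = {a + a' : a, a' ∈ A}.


A + A = {a + a' : a, a' ∈ A}; |A| = 4.
General bounds: 2|A| - 1 ≤ |A + A| ≤ |A|(|A|+1)/2, i.e. 7 ≤ |A + A| ≤ 10.
Lower bound 2|A|-1 is attained iff A is an arithmetic progression.
Enumerate sums a + a' for a ≤ a' (symmetric, so this suffices):
a = -6: -6+-6=-12, -6+0=-6, -6+8=2, -6+10=4
a = 0: 0+0=0, 0+8=8, 0+10=10
a = 8: 8+8=16, 8+10=18
a = 10: 10+10=20
Distinct sums: {-12, -6, 0, 2, 4, 8, 10, 16, 18, 20}
|A + A| = 10

|A + A| = 10


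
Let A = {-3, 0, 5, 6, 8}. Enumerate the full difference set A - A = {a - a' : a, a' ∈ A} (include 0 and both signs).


A - A = {a - a' : a, a' ∈ A}.
Compute a - a' for each ordered pair (a, a'):
a = -3: -3--3=0, -3-0=-3, -3-5=-8, -3-6=-9, -3-8=-11
a = 0: 0--3=3, 0-0=0, 0-5=-5, 0-6=-6, 0-8=-8
a = 5: 5--3=8, 5-0=5, 5-5=0, 5-6=-1, 5-8=-3
a = 6: 6--3=9, 6-0=6, 6-5=1, 6-6=0, 6-8=-2
a = 8: 8--3=11, 8-0=8, 8-5=3, 8-6=2, 8-8=0
Collecting distinct values (and noting 0 appears from a-a):
A - A = {-11, -9, -8, -6, -5, -3, -2, -1, 0, 1, 2, 3, 5, 6, 8, 9, 11}
|A - A| = 17

A - A = {-11, -9, -8, -6, -5, -3, -2, -1, 0, 1, 2, 3, 5, 6, 8, 9, 11}


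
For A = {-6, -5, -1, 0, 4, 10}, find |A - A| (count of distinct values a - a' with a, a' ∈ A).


A - A = {a - a' : a, a' ∈ A}; |A| = 6.
Bounds: 2|A|-1 ≤ |A - A| ≤ |A|² - |A| + 1, i.e. 11 ≤ |A - A| ≤ 31.
Note: 0 ∈ A - A always (from a - a). The set is symmetric: if d ∈ A - A then -d ∈ A - A.
Enumerate nonzero differences d = a - a' with a > a' (then include -d):
Positive differences: {1, 4, 5, 6, 9, 10, 11, 15, 16}
Full difference set: {0} ∪ (positive diffs) ∪ (negative diffs).
|A - A| = 1 + 2·9 = 19 (matches direct enumeration: 19).

|A - A| = 19


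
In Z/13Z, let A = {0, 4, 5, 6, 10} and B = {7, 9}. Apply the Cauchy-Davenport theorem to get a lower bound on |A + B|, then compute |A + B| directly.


Cauchy-Davenport: |A + B| ≥ min(p, |A| + |B| - 1) for A, B nonempty in Z/pZ.
|A| = 5, |B| = 2, p = 13.
CD lower bound = min(13, 5 + 2 - 1) = min(13, 6) = 6.
Compute A + B mod 13 directly:
a = 0: 0+7=7, 0+9=9
a = 4: 4+7=11, 4+9=0
a = 5: 5+7=12, 5+9=1
a = 6: 6+7=0, 6+9=2
a = 10: 10+7=4, 10+9=6
A + B = {0, 1, 2, 4, 6, 7, 9, 11, 12}, so |A + B| = 9.
Verify: 9 ≥ 6? Yes ✓.

CD lower bound = 6, actual |A + B| = 9.


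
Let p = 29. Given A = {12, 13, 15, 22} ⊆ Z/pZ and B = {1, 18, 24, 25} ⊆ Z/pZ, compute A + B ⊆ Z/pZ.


Work in Z/29Z: reduce every sum a + b modulo 29.
Enumerate all 16 pairs:
a = 12: 12+1=13, 12+18=1, 12+24=7, 12+25=8
a = 13: 13+1=14, 13+18=2, 13+24=8, 13+25=9
a = 15: 15+1=16, 15+18=4, 15+24=10, 15+25=11
a = 22: 22+1=23, 22+18=11, 22+24=17, 22+25=18
Distinct residues collected: {1, 2, 4, 7, 8, 9, 10, 11, 13, 14, 16, 17, 18, 23}
|A + B| = 14 (out of 29 total residues).

A + B = {1, 2, 4, 7, 8, 9, 10, 11, 13, 14, 16, 17, 18, 23}


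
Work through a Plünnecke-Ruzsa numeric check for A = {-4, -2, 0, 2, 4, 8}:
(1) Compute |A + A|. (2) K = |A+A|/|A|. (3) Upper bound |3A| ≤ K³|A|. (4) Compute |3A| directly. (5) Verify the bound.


|A| = 6.
Step 1: Compute A + A by enumerating all 36 pairs.
A + A = {-8, -6, -4, -2, 0, 2, 4, 6, 8, 10, 12, 16}, so |A + A| = 12.
Step 2: Doubling constant K = |A + A|/|A| = 12/6 = 12/6 ≈ 2.0000.
Step 3: Plünnecke-Ruzsa gives |3A| ≤ K³·|A| = (2.0000)³ · 6 ≈ 48.0000.
Step 4: Compute 3A = A + A + A directly by enumerating all triples (a,b,c) ∈ A³; |3A| = 18.
Step 5: Check 18 ≤ 48.0000? Yes ✓.

K = 12/6, Plünnecke-Ruzsa bound K³|A| ≈ 48.0000, |3A| = 18, inequality holds.


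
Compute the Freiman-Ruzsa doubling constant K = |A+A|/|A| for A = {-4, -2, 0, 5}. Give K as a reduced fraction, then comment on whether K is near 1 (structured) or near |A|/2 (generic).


|A| = 4.
Compute A + A by enumerating all 16 pairs.
A + A = {-8, -6, -4, -2, 0, 1, 3, 5, 10}, so |A + A| = 9.
K = |A + A| / |A| = 9/4 (already in lowest terms) ≈ 2.2500.
Reference: AP of size 4 gives K = 7/4 ≈ 1.7500; a fully generic set of size 4 gives K ≈ 2.5000.

|A| = 4, |A + A| = 9, K = 9/4.


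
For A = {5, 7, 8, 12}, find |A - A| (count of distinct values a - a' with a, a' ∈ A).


A - A = {a - a' : a, a' ∈ A}; |A| = 4.
Bounds: 2|A|-1 ≤ |A - A| ≤ |A|² - |A| + 1, i.e. 7 ≤ |A - A| ≤ 13.
Note: 0 ∈ A - A always (from a - a). The set is symmetric: if d ∈ A - A then -d ∈ A - A.
Enumerate nonzero differences d = a - a' with a > a' (then include -d):
Positive differences: {1, 2, 3, 4, 5, 7}
Full difference set: {0} ∪ (positive diffs) ∪ (negative diffs).
|A - A| = 1 + 2·6 = 13 (matches direct enumeration: 13).

|A - A| = 13


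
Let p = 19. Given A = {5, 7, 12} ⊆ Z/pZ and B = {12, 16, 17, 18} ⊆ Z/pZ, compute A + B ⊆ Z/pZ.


Work in Z/19Z: reduce every sum a + b modulo 19.
Enumerate all 12 pairs:
a = 5: 5+12=17, 5+16=2, 5+17=3, 5+18=4
a = 7: 7+12=0, 7+16=4, 7+17=5, 7+18=6
a = 12: 12+12=5, 12+16=9, 12+17=10, 12+18=11
Distinct residues collected: {0, 2, 3, 4, 5, 6, 9, 10, 11, 17}
|A + B| = 10 (out of 19 total residues).

A + B = {0, 2, 3, 4, 5, 6, 9, 10, 11, 17}


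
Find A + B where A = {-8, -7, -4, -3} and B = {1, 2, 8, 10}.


A + B = {a + b : a ∈ A, b ∈ B}.
Enumerate all |A|·|B| = 4·4 = 16 pairs (a, b) and collect distinct sums.
a = -8: -8+1=-7, -8+2=-6, -8+8=0, -8+10=2
a = -7: -7+1=-6, -7+2=-5, -7+8=1, -7+10=3
a = -4: -4+1=-3, -4+2=-2, -4+8=4, -4+10=6
a = -3: -3+1=-2, -3+2=-1, -3+8=5, -3+10=7
Collecting distinct sums: A + B = {-7, -6, -5, -3, -2, -1, 0, 1, 2, 3, 4, 5, 6, 7}
|A + B| = 14

A + B = {-7, -6, -5, -3, -2, -1, 0, 1, 2, 3, 4, 5, 6, 7}


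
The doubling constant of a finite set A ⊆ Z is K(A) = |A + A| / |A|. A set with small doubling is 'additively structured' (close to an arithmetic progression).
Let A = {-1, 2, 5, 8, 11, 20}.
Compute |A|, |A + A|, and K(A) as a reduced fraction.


|A| = 6.
Compute A + A by enumerating all 36 pairs.
A + A = {-2, 1, 4, 7, 10, 13, 16, 19, 22, 25, 28, 31, 40}, so |A + A| = 13.
K = |A + A| / |A| = 13/6 (already in lowest terms) ≈ 2.1667.
Reference: AP of size 6 gives K = 11/6 ≈ 1.8333; a fully generic set of size 6 gives K ≈ 3.5000.

|A| = 6, |A + A| = 13, K = 13/6.


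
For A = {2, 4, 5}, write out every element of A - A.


A - A = {a - a' : a, a' ∈ A}.
Compute a - a' for each ordered pair (a, a'):
a = 2: 2-2=0, 2-4=-2, 2-5=-3
a = 4: 4-2=2, 4-4=0, 4-5=-1
a = 5: 5-2=3, 5-4=1, 5-5=0
Collecting distinct values (and noting 0 appears from a-a):
A - A = {-3, -2, -1, 0, 1, 2, 3}
|A - A| = 7

A - A = {-3, -2, -1, 0, 1, 2, 3}


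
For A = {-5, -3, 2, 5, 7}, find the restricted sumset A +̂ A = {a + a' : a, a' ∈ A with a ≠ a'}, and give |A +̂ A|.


Restricted sumset: A +̂ A = {a + a' : a ∈ A, a' ∈ A, a ≠ a'}.
Equivalently, take A + A and drop any sum 2a that is achievable ONLY as a + a for a ∈ A (i.e. sums representable only with equal summands).
Enumerate pairs (a, a') with a < a' (symmetric, so each unordered pair gives one sum; this covers all a ≠ a'):
  -5 + -3 = -8
  -5 + 2 = -3
  -5 + 5 = 0
  -5 + 7 = 2
  -3 + 2 = -1
  -3 + 5 = 2
  -3 + 7 = 4
  2 + 5 = 7
  2 + 7 = 9
  5 + 7 = 12
Collected distinct sums: {-8, -3, -1, 0, 2, 4, 7, 9, 12}
|A +̂ A| = 9
(Reference bound: |A +̂ A| ≥ 2|A| - 3 for |A| ≥ 2, with |A| = 5 giving ≥ 7.)

|A +̂ A| = 9


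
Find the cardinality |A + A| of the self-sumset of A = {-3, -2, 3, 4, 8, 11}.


A + A = {a + a' : a, a' ∈ A}; |A| = 6.
General bounds: 2|A| - 1 ≤ |A + A| ≤ |A|(|A|+1)/2, i.e. 11 ≤ |A + A| ≤ 21.
Lower bound 2|A|-1 is attained iff A is an arithmetic progression.
Enumerate sums a + a' for a ≤ a' (symmetric, so this suffices):
a = -3: -3+-3=-6, -3+-2=-5, -3+3=0, -3+4=1, -3+8=5, -3+11=8
a = -2: -2+-2=-4, -2+3=1, -2+4=2, -2+8=6, -2+11=9
a = 3: 3+3=6, 3+4=7, 3+8=11, 3+11=14
a = 4: 4+4=8, 4+8=12, 4+11=15
a = 8: 8+8=16, 8+11=19
a = 11: 11+11=22
Distinct sums: {-6, -5, -4, 0, 1, 2, 5, 6, 7, 8, 9, 11, 12, 14, 15, 16, 19, 22}
|A + A| = 18

|A + A| = 18


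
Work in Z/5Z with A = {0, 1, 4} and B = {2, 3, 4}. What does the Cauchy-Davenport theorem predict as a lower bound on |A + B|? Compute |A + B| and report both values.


Cauchy-Davenport: |A + B| ≥ min(p, |A| + |B| - 1) for A, B nonempty in Z/pZ.
|A| = 3, |B| = 3, p = 5.
CD lower bound = min(5, 3 + 3 - 1) = min(5, 5) = 5.
Compute A + B mod 5 directly:
a = 0: 0+2=2, 0+3=3, 0+4=4
a = 1: 1+2=3, 1+3=4, 1+4=0
a = 4: 4+2=1, 4+3=2, 4+4=3
A + B = {0, 1, 2, 3, 4}, so |A + B| = 5.
Verify: 5 ≥ 5? Yes ✓.

CD lower bound = 5, actual |A + B| = 5.


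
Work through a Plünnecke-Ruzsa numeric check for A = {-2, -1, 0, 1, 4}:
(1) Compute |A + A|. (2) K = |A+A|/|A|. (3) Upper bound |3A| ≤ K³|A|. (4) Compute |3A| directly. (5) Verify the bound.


|A| = 5.
Step 1: Compute A + A by enumerating all 25 pairs.
A + A = {-4, -3, -2, -1, 0, 1, 2, 3, 4, 5, 8}, so |A + A| = 11.
Step 2: Doubling constant K = |A + A|/|A| = 11/5 = 11/5 ≈ 2.2000.
Step 3: Plünnecke-Ruzsa gives |3A| ≤ K³·|A| = (2.2000)³ · 5 ≈ 53.2400.
Step 4: Compute 3A = A + A + A directly by enumerating all triples (a,b,c) ∈ A³; |3A| = 17.
Step 5: Check 17 ≤ 53.2400? Yes ✓.

K = 11/5, Plünnecke-Ruzsa bound K³|A| ≈ 53.2400, |3A| = 17, inequality holds.


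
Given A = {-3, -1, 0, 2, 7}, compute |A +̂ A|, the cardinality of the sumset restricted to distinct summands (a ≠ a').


Restricted sumset: A +̂ A = {a + a' : a ∈ A, a' ∈ A, a ≠ a'}.
Equivalently, take A + A and drop any sum 2a that is achievable ONLY as a + a for a ∈ A (i.e. sums representable only with equal summands).
Enumerate pairs (a, a') with a < a' (symmetric, so each unordered pair gives one sum; this covers all a ≠ a'):
  -3 + -1 = -4
  -3 + 0 = -3
  -3 + 2 = -1
  -3 + 7 = 4
  -1 + 0 = -1
  -1 + 2 = 1
  -1 + 7 = 6
  0 + 2 = 2
  0 + 7 = 7
  2 + 7 = 9
Collected distinct sums: {-4, -3, -1, 1, 2, 4, 6, 7, 9}
|A +̂ A| = 9
(Reference bound: |A +̂ A| ≥ 2|A| - 3 for |A| ≥ 2, with |A| = 5 giving ≥ 7.)

|A +̂ A| = 9


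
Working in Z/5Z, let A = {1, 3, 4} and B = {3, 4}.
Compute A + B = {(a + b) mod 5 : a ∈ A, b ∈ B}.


Work in Z/5Z: reduce every sum a + b modulo 5.
Enumerate all 6 pairs:
a = 1: 1+3=4, 1+4=0
a = 3: 3+3=1, 3+4=2
a = 4: 4+3=2, 4+4=3
Distinct residues collected: {0, 1, 2, 3, 4}
|A + B| = 5 (out of 5 total residues).

A + B = {0, 1, 2, 3, 4}


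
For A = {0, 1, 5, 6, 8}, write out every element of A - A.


A - A = {a - a' : a, a' ∈ A}.
Compute a - a' for each ordered pair (a, a'):
a = 0: 0-0=0, 0-1=-1, 0-5=-5, 0-6=-6, 0-8=-8
a = 1: 1-0=1, 1-1=0, 1-5=-4, 1-6=-5, 1-8=-7
a = 5: 5-0=5, 5-1=4, 5-5=0, 5-6=-1, 5-8=-3
a = 6: 6-0=6, 6-1=5, 6-5=1, 6-6=0, 6-8=-2
a = 8: 8-0=8, 8-1=7, 8-5=3, 8-6=2, 8-8=0
Collecting distinct values (and noting 0 appears from a-a):
A - A = {-8, -7, -6, -5, -4, -3, -2, -1, 0, 1, 2, 3, 4, 5, 6, 7, 8}
|A - A| = 17

A - A = {-8, -7, -6, -5, -4, -3, -2, -1, 0, 1, 2, 3, 4, 5, 6, 7, 8}


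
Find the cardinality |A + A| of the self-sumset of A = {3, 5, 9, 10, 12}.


A + A = {a + a' : a, a' ∈ A}; |A| = 5.
General bounds: 2|A| - 1 ≤ |A + A| ≤ |A|(|A|+1)/2, i.e. 9 ≤ |A + A| ≤ 15.
Lower bound 2|A|-1 is attained iff A is an arithmetic progression.
Enumerate sums a + a' for a ≤ a' (symmetric, so this suffices):
a = 3: 3+3=6, 3+5=8, 3+9=12, 3+10=13, 3+12=15
a = 5: 5+5=10, 5+9=14, 5+10=15, 5+12=17
a = 9: 9+9=18, 9+10=19, 9+12=21
a = 10: 10+10=20, 10+12=22
a = 12: 12+12=24
Distinct sums: {6, 8, 10, 12, 13, 14, 15, 17, 18, 19, 20, 21, 22, 24}
|A + A| = 14

|A + A| = 14


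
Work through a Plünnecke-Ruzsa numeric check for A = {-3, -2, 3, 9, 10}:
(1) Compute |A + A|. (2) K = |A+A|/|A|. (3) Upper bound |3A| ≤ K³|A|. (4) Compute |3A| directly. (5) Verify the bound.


|A| = 5.
Step 1: Compute A + A by enumerating all 25 pairs.
A + A = {-6, -5, -4, 0, 1, 6, 7, 8, 12, 13, 18, 19, 20}, so |A + A| = 13.
Step 2: Doubling constant K = |A + A|/|A| = 13/5 = 13/5 ≈ 2.6000.
Step 3: Plünnecke-Ruzsa gives |3A| ≤ K³·|A| = (2.6000)³ · 5 ≈ 87.8800.
Step 4: Compute 3A = A + A + A directly by enumerating all triples (a,b,c) ∈ A³; |3A| = 25.
Step 5: Check 25 ≤ 87.8800? Yes ✓.

K = 13/5, Plünnecke-Ruzsa bound K³|A| ≈ 87.8800, |3A| = 25, inequality holds.


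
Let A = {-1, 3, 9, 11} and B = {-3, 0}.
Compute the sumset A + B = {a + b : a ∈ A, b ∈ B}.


A + B = {a + b : a ∈ A, b ∈ B}.
Enumerate all |A|·|B| = 4·2 = 8 pairs (a, b) and collect distinct sums.
a = -1: -1+-3=-4, -1+0=-1
a = 3: 3+-3=0, 3+0=3
a = 9: 9+-3=6, 9+0=9
a = 11: 11+-3=8, 11+0=11
Collecting distinct sums: A + B = {-4, -1, 0, 3, 6, 8, 9, 11}
|A + B| = 8

A + B = {-4, -1, 0, 3, 6, 8, 9, 11}


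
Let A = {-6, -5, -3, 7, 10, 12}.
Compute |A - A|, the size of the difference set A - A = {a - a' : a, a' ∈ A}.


A - A = {a - a' : a, a' ∈ A}; |A| = 6.
Bounds: 2|A|-1 ≤ |A - A| ≤ |A|² - |A| + 1, i.e. 11 ≤ |A - A| ≤ 31.
Note: 0 ∈ A - A always (from a - a). The set is symmetric: if d ∈ A - A then -d ∈ A - A.
Enumerate nonzero differences d = a - a' with a > a' (then include -d):
Positive differences: {1, 2, 3, 5, 10, 12, 13, 15, 16, 17, 18}
Full difference set: {0} ∪ (positive diffs) ∪ (negative diffs).
|A - A| = 1 + 2·11 = 23 (matches direct enumeration: 23).

|A - A| = 23


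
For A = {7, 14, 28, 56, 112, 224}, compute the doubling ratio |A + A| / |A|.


|A| = 6.
Compute A + A by enumerating all 36 pairs.
A + A = {14, 21, 28, 35, 42, 56, 63, 70, 84, 112, 119, 126, 140, 168, 224, 231, 238, 252, 280, 336, 448}, so |A + A| = 21.
K = |A + A| / |A| = 21/6 = 7/2 ≈ 3.5000.
Reference: AP of size 6 gives K = 11/6 ≈ 1.8333; a fully generic set of size 6 gives K ≈ 3.5000.

|A| = 6, |A + A| = 21, K = 21/6 = 7/2.


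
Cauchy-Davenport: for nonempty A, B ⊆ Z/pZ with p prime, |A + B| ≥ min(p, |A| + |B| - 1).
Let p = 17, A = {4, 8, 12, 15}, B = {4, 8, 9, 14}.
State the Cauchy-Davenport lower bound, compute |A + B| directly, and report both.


Cauchy-Davenport: |A + B| ≥ min(p, |A| + |B| - 1) for A, B nonempty in Z/pZ.
|A| = 4, |B| = 4, p = 17.
CD lower bound = min(17, 4 + 4 - 1) = min(17, 7) = 7.
Compute A + B mod 17 directly:
a = 4: 4+4=8, 4+8=12, 4+9=13, 4+14=1
a = 8: 8+4=12, 8+8=16, 8+9=0, 8+14=5
a = 12: 12+4=16, 12+8=3, 12+9=4, 12+14=9
a = 15: 15+4=2, 15+8=6, 15+9=7, 15+14=12
A + B = {0, 1, 2, 3, 4, 5, 6, 7, 8, 9, 12, 13, 16}, so |A + B| = 13.
Verify: 13 ≥ 7? Yes ✓.

CD lower bound = 7, actual |A + B| = 13.


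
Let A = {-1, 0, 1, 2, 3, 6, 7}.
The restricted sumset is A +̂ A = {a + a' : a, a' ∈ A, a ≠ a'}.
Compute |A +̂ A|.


Restricted sumset: A +̂ A = {a + a' : a ∈ A, a' ∈ A, a ≠ a'}.
Equivalently, take A + A and drop any sum 2a that is achievable ONLY as a + a for a ∈ A (i.e. sums representable only with equal summands).
Enumerate pairs (a, a') with a < a' (symmetric, so each unordered pair gives one sum; this covers all a ≠ a'):
  -1 + 0 = -1
  -1 + 1 = 0
  -1 + 2 = 1
  -1 + 3 = 2
  -1 + 6 = 5
  -1 + 7 = 6
  0 + 1 = 1
  0 + 2 = 2
  0 + 3 = 3
  0 + 6 = 6
  0 + 7 = 7
  1 + 2 = 3
  1 + 3 = 4
  1 + 6 = 7
  1 + 7 = 8
  2 + 3 = 5
  2 + 6 = 8
  2 + 7 = 9
  3 + 6 = 9
  3 + 7 = 10
  6 + 7 = 13
Collected distinct sums: {-1, 0, 1, 2, 3, 4, 5, 6, 7, 8, 9, 10, 13}
|A +̂ A| = 13
(Reference bound: |A +̂ A| ≥ 2|A| - 3 for |A| ≥ 2, with |A| = 7 giving ≥ 11.)

|A +̂ A| = 13


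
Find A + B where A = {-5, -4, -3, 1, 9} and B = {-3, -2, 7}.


A + B = {a + b : a ∈ A, b ∈ B}.
Enumerate all |A|·|B| = 5·3 = 15 pairs (a, b) and collect distinct sums.
a = -5: -5+-3=-8, -5+-2=-7, -5+7=2
a = -4: -4+-3=-7, -4+-2=-6, -4+7=3
a = -3: -3+-3=-6, -3+-2=-5, -3+7=4
a = 1: 1+-3=-2, 1+-2=-1, 1+7=8
a = 9: 9+-3=6, 9+-2=7, 9+7=16
Collecting distinct sums: A + B = {-8, -7, -6, -5, -2, -1, 2, 3, 4, 6, 7, 8, 16}
|A + B| = 13

A + B = {-8, -7, -6, -5, -2, -1, 2, 3, 4, 6, 7, 8, 16}


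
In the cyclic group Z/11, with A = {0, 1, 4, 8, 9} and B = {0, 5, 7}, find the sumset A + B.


Work in Z/11Z: reduce every sum a + b modulo 11.
Enumerate all 15 pairs:
a = 0: 0+0=0, 0+5=5, 0+7=7
a = 1: 1+0=1, 1+5=6, 1+7=8
a = 4: 4+0=4, 4+5=9, 4+7=0
a = 8: 8+0=8, 8+5=2, 8+7=4
a = 9: 9+0=9, 9+5=3, 9+7=5
Distinct residues collected: {0, 1, 2, 3, 4, 5, 6, 7, 8, 9}
|A + B| = 10 (out of 11 total residues).

A + B = {0, 1, 2, 3, 4, 5, 6, 7, 8, 9}


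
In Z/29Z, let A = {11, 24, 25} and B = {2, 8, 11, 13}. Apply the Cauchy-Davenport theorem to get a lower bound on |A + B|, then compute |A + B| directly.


Cauchy-Davenport: |A + B| ≥ min(p, |A| + |B| - 1) for A, B nonempty in Z/pZ.
|A| = 3, |B| = 4, p = 29.
CD lower bound = min(29, 3 + 4 - 1) = min(29, 6) = 6.
Compute A + B mod 29 directly:
a = 11: 11+2=13, 11+8=19, 11+11=22, 11+13=24
a = 24: 24+2=26, 24+8=3, 24+11=6, 24+13=8
a = 25: 25+2=27, 25+8=4, 25+11=7, 25+13=9
A + B = {3, 4, 6, 7, 8, 9, 13, 19, 22, 24, 26, 27}, so |A + B| = 12.
Verify: 12 ≥ 6? Yes ✓.

CD lower bound = 6, actual |A + B| = 12.


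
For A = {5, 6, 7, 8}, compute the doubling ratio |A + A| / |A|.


|A| = 4.
Compute A + A by enumerating all 16 pairs.
A + A = {10, 11, 12, 13, 14, 15, 16}, so |A + A| = 7.
K = |A + A| / |A| = 7/4 (already in lowest terms) ≈ 1.7500.
Reference: AP of size 4 gives K = 7/4 ≈ 1.7500; a fully generic set of size 4 gives K ≈ 2.5000.

|A| = 4, |A + A| = 7, K = 7/4.


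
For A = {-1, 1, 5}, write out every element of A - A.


A - A = {a - a' : a, a' ∈ A}.
Compute a - a' for each ordered pair (a, a'):
a = -1: -1--1=0, -1-1=-2, -1-5=-6
a = 1: 1--1=2, 1-1=0, 1-5=-4
a = 5: 5--1=6, 5-1=4, 5-5=0
Collecting distinct values (and noting 0 appears from a-a):
A - A = {-6, -4, -2, 0, 2, 4, 6}
|A - A| = 7

A - A = {-6, -4, -2, 0, 2, 4, 6}


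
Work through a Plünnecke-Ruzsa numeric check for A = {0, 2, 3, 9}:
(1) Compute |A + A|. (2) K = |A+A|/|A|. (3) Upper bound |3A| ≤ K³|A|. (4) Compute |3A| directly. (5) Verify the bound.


|A| = 4.
Step 1: Compute A + A by enumerating all 16 pairs.
A + A = {0, 2, 3, 4, 5, 6, 9, 11, 12, 18}, so |A + A| = 10.
Step 2: Doubling constant K = |A + A|/|A| = 10/4 = 10/4 ≈ 2.5000.
Step 3: Plünnecke-Ruzsa gives |3A| ≤ K³·|A| = (2.5000)³ · 4 ≈ 62.5000.
Step 4: Compute 3A = A + A + A directly by enumerating all triples (a,b,c) ∈ A³; |3A| = 18.
Step 5: Check 18 ≤ 62.5000? Yes ✓.

K = 10/4, Plünnecke-Ruzsa bound K³|A| ≈ 62.5000, |3A| = 18, inequality holds.


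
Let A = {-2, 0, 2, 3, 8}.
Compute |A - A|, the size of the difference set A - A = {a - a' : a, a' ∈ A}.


A - A = {a - a' : a, a' ∈ A}; |A| = 5.
Bounds: 2|A|-1 ≤ |A - A| ≤ |A|² - |A| + 1, i.e. 9 ≤ |A - A| ≤ 21.
Note: 0 ∈ A - A always (from a - a). The set is symmetric: if d ∈ A - A then -d ∈ A - A.
Enumerate nonzero differences d = a - a' with a > a' (then include -d):
Positive differences: {1, 2, 3, 4, 5, 6, 8, 10}
Full difference set: {0} ∪ (positive diffs) ∪ (negative diffs).
|A - A| = 1 + 2·8 = 17 (matches direct enumeration: 17).

|A - A| = 17


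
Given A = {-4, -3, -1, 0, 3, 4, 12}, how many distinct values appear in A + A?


A + A = {a + a' : a, a' ∈ A}; |A| = 7.
General bounds: 2|A| - 1 ≤ |A + A| ≤ |A|(|A|+1)/2, i.e. 13 ≤ |A + A| ≤ 28.
Lower bound 2|A|-1 is attained iff A is an arithmetic progression.
Enumerate sums a + a' for a ≤ a' (symmetric, so this suffices):
a = -4: -4+-4=-8, -4+-3=-7, -4+-1=-5, -4+0=-4, -4+3=-1, -4+4=0, -4+12=8
a = -3: -3+-3=-6, -3+-1=-4, -3+0=-3, -3+3=0, -3+4=1, -3+12=9
a = -1: -1+-1=-2, -1+0=-1, -1+3=2, -1+4=3, -1+12=11
a = 0: 0+0=0, 0+3=3, 0+4=4, 0+12=12
a = 3: 3+3=6, 3+4=7, 3+12=15
a = 4: 4+4=8, 4+12=16
a = 12: 12+12=24
Distinct sums: {-8, -7, -6, -5, -4, -3, -2, -1, 0, 1, 2, 3, 4, 6, 7, 8, 9, 11, 12, 15, 16, 24}
|A + A| = 22

|A + A| = 22


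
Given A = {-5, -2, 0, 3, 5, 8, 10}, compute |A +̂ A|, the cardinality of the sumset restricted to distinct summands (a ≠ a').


Restricted sumset: A +̂ A = {a + a' : a ∈ A, a' ∈ A, a ≠ a'}.
Equivalently, take A + A and drop any sum 2a that is achievable ONLY as a + a for a ∈ A (i.e. sums representable only with equal summands).
Enumerate pairs (a, a') with a < a' (symmetric, so each unordered pair gives one sum; this covers all a ≠ a'):
  -5 + -2 = -7
  -5 + 0 = -5
  -5 + 3 = -2
  -5 + 5 = 0
  -5 + 8 = 3
  -5 + 10 = 5
  -2 + 0 = -2
  -2 + 3 = 1
  -2 + 5 = 3
  -2 + 8 = 6
  -2 + 10 = 8
  0 + 3 = 3
  0 + 5 = 5
  0 + 8 = 8
  0 + 10 = 10
  3 + 5 = 8
  3 + 8 = 11
  3 + 10 = 13
  5 + 8 = 13
  5 + 10 = 15
  8 + 10 = 18
Collected distinct sums: {-7, -5, -2, 0, 1, 3, 5, 6, 8, 10, 11, 13, 15, 18}
|A +̂ A| = 14
(Reference bound: |A +̂ A| ≥ 2|A| - 3 for |A| ≥ 2, with |A| = 7 giving ≥ 11.)

|A +̂ A| = 14


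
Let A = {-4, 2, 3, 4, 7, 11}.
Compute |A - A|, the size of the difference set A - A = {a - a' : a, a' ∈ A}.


A - A = {a - a' : a, a' ∈ A}; |A| = 6.
Bounds: 2|A|-1 ≤ |A - A| ≤ |A|² - |A| + 1, i.e. 11 ≤ |A - A| ≤ 31.
Note: 0 ∈ A - A always (from a - a). The set is symmetric: if d ∈ A - A then -d ∈ A - A.
Enumerate nonzero differences d = a - a' with a > a' (then include -d):
Positive differences: {1, 2, 3, 4, 5, 6, 7, 8, 9, 11, 15}
Full difference set: {0} ∪ (positive diffs) ∪ (negative diffs).
|A - A| = 1 + 2·11 = 23 (matches direct enumeration: 23).

|A - A| = 23


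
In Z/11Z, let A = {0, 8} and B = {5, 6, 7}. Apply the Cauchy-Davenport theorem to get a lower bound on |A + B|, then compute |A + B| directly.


Cauchy-Davenport: |A + B| ≥ min(p, |A| + |B| - 1) for A, B nonempty in Z/pZ.
|A| = 2, |B| = 3, p = 11.
CD lower bound = min(11, 2 + 3 - 1) = min(11, 4) = 4.
Compute A + B mod 11 directly:
a = 0: 0+5=5, 0+6=6, 0+7=7
a = 8: 8+5=2, 8+6=3, 8+7=4
A + B = {2, 3, 4, 5, 6, 7}, so |A + B| = 6.
Verify: 6 ≥ 4? Yes ✓.

CD lower bound = 4, actual |A + B| = 6.


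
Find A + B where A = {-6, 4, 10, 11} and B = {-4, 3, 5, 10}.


A + B = {a + b : a ∈ A, b ∈ B}.
Enumerate all |A|·|B| = 4·4 = 16 pairs (a, b) and collect distinct sums.
a = -6: -6+-4=-10, -6+3=-3, -6+5=-1, -6+10=4
a = 4: 4+-4=0, 4+3=7, 4+5=9, 4+10=14
a = 10: 10+-4=6, 10+3=13, 10+5=15, 10+10=20
a = 11: 11+-4=7, 11+3=14, 11+5=16, 11+10=21
Collecting distinct sums: A + B = {-10, -3, -1, 0, 4, 6, 7, 9, 13, 14, 15, 16, 20, 21}
|A + B| = 14

A + B = {-10, -3, -1, 0, 4, 6, 7, 9, 13, 14, 15, 16, 20, 21}


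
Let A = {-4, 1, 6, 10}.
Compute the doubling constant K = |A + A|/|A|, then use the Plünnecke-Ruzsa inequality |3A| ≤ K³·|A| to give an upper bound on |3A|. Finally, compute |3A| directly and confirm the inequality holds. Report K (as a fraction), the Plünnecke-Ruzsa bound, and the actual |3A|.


|A| = 4.
Step 1: Compute A + A by enumerating all 16 pairs.
A + A = {-8, -3, 2, 6, 7, 11, 12, 16, 20}, so |A + A| = 9.
Step 2: Doubling constant K = |A + A|/|A| = 9/4 = 9/4 ≈ 2.2500.
Step 3: Plünnecke-Ruzsa gives |3A| ≤ K³·|A| = (2.2500)³ · 4 ≈ 45.5625.
Step 4: Compute 3A = A + A + A directly by enumerating all triples (a,b,c) ∈ A³; |3A| = 16.
Step 5: Check 16 ≤ 45.5625? Yes ✓.

K = 9/4, Plünnecke-Ruzsa bound K³|A| ≈ 45.5625, |3A| = 16, inequality holds.


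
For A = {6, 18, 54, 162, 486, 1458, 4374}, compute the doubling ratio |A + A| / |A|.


|A| = 7.
Compute A + A by enumerating all 49 pairs.
A + A = {12, 24, 36, 60, 72, 108, 168, 180, 216, 324, 492, 504, 540, 648, 972, 1464, 1476, 1512, 1620, 1944, 2916, 4380, 4392, 4428, 4536, 4860, 5832, 8748}, so |A + A| = 28.
K = |A + A| / |A| = 28/7 = 4/1 ≈ 4.0000.
Reference: AP of size 7 gives K = 13/7 ≈ 1.8571; a fully generic set of size 7 gives K ≈ 4.0000.

|A| = 7, |A + A| = 28, K = 28/7 = 4/1.


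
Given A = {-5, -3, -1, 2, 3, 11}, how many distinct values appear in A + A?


A + A = {a + a' : a, a' ∈ A}; |A| = 6.
General bounds: 2|A| - 1 ≤ |A + A| ≤ |A|(|A|+1)/2, i.e. 11 ≤ |A + A| ≤ 21.
Lower bound 2|A|-1 is attained iff A is an arithmetic progression.
Enumerate sums a + a' for a ≤ a' (symmetric, so this suffices):
a = -5: -5+-5=-10, -5+-3=-8, -5+-1=-6, -5+2=-3, -5+3=-2, -5+11=6
a = -3: -3+-3=-6, -3+-1=-4, -3+2=-1, -3+3=0, -3+11=8
a = -1: -1+-1=-2, -1+2=1, -1+3=2, -1+11=10
a = 2: 2+2=4, 2+3=5, 2+11=13
a = 3: 3+3=6, 3+11=14
a = 11: 11+11=22
Distinct sums: {-10, -8, -6, -4, -3, -2, -1, 0, 1, 2, 4, 5, 6, 8, 10, 13, 14, 22}
|A + A| = 18

|A + A| = 18


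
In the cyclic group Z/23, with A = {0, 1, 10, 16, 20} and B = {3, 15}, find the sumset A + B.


Work in Z/23Z: reduce every sum a + b modulo 23.
Enumerate all 10 pairs:
a = 0: 0+3=3, 0+15=15
a = 1: 1+3=4, 1+15=16
a = 10: 10+3=13, 10+15=2
a = 16: 16+3=19, 16+15=8
a = 20: 20+3=0, 20+15=12
Distinct residues collected: {0, 2, 3, 4, 8, 12, 13, 15, 16, 19}
|A + B| = 10 (out of 23 total residues).

A + B = {0, 2, 3, 4, 8, 12, 13, 15, 16, 19}


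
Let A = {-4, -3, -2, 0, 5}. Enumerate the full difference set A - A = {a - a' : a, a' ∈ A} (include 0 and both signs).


A - A = {a - a' : a, a' ∈ A}.
Compute a - a' for each ordered pair (a, a'):
a = -4: -4--4=0, -4--3=-1, -4--2=-2, -4-0=-4, -4-5=-9
a = -3: -3--4=1, -3--3=0, -3--2=-1, -3-0=-3, -3-5=-8
a = -2: -2--4=2, -2--3=1, -2--2=0, -2-0=-2, -2-5=-7
a = 0: 0--4=4, 0--3=3, 0--2=2, 0-0=0, 0-5=-5
a = 5: 5--4=9, 5--3=8, 5--2=7, 5-0=5, 5-5=0
Collecting distinct values (and noting 0 appears from a-a):
A - A = {-9, -8, -7, -5, -4, -3, -2, -1, 0, 1, 2, 3, 4, 5, 7, 8, 9}
|A - A| = 17

A - A = {-9, -8, -7, -5, -4, -3, -2, -1, 0, 1, 2, 3, 4, 5, 7, 8, 9}


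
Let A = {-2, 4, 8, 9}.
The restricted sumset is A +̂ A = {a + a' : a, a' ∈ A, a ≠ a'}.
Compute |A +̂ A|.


Restricted sumset: A +̂ A = {a + a' : a ∈ A, a' ∈ A, a ≠ a'}.
Equivalently, take A + A and drop any sum 2a that is achievable ONLY as a + a for a ∈ A (i.e. sums representable only with equal summands).
Enumerate pairs (a, a') with a < a' (symmetric, so each unordered pair gives one sum; this covers all a ≠ a'):
  -2 + 4 = 2
  -2 + 8 = 6
  -2 + 9 = 7
  4 + 8 = 12
  4 + 9 = 13
  8 + 9 = 17
Collected distinct sums: {2, 6, 7, 12, 13, 17}
|A +̂ A| = 6
(Reference bound: |A +̂ A| ≥ 2|A| - 3 for |A| ≥ 2, with |A| = 4 giving ≥ 5.)

|A +̂ A| = 6
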